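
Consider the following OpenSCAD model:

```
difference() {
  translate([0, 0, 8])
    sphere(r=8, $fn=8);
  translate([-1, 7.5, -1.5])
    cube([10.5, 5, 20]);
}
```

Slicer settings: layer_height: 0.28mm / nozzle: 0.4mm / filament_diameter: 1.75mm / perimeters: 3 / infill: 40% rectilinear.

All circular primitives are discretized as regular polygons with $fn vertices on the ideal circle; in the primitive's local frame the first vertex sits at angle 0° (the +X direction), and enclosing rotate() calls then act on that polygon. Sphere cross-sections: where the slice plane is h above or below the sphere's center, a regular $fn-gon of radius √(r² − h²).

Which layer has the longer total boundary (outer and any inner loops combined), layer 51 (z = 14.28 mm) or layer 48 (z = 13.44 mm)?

Layer 51 (z = 14.28): the r=8 sphere slices to a regular 8-gon of circumradius 4.956 (√(r²−h²) with h=6.28 from center) (perimeter = 2·8·4.956·sin(180°/8) = 30.35 mm); the 10.5×5 cube at (-1, 7.5) contributes its full rectangle (perimeter 31.00 mm); Taking the first minus the rest: starting from the r=8 sphere, the 10.5×5 cube at (-1, 7.5) misses the remaining region (no effect) — boundary = 30.35 mm. So its perimeter = 30.35 mm. Layer 48 (z = 13.44): the r=8 sphere slices to a regular 8-gon of circumradius 5.866 (√(r²−h²) with h=5.44 from center) (perimeter = 2·8·5.866·sin(180°/8) = 35.92 mm); the cube at (-1, 7.5) is present — its section is the full 10.5×5 rectangle (perimeter 31.00 mm); Subtracting the remaining from the first: starting from the r=8 sphere, the 10.5×5 cube at (-1, 7.5) misses the remaining region (no effect) — boundary = 35.92 mm. So its perimeter = 35.92 mm. Layer 48 is larger (35.92 vs 30.35 mm).

layer 48 (z = 13.44 mm)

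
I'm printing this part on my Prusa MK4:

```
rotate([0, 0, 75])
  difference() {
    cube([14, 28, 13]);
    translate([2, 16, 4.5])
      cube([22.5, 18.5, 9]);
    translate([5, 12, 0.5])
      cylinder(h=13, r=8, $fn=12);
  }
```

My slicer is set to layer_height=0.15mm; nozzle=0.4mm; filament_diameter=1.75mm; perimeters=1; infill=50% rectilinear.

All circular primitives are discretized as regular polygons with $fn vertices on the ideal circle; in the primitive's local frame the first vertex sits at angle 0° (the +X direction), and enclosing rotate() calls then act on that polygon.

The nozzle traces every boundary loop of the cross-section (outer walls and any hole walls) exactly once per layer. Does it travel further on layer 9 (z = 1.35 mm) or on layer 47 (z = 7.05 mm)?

Layer 9 (z = 1.35): the 14×28 cube contributes its full rectangle (perimeter 84.00 mm); the cube at (2, 16) does not reach this height (z outside [4.5, 13.5]); the r=8 cylinder at (5, 12) gives a regular 12-gon of circumradius 8 (constant along its height) (perimeter = 2·12·8.000·sin(180°/12) = 49.69 mm); After the difference (first − rest): starting from the 14×28 cube, the r=8 cylinder at (5, 12) partially overlaps it — only the 168.57 mm² overlap (of its 192.00 mm²) is removed, clipping the outline — boundary = 108.10 mm; (whole slice rotated 75° about Z — lengths, areas and connectivity unchanged). So its perimeter = 108.10 mm. Layer 47 (z = 7.05): the 14×28 cube contributes its full rectangle (perimeter 84.00 mm); the cube at (2, 16) (footprint 22.5×18.5) is included at this height (perimeter 82.00 mm); the cylinder at (5, 12): section is a regular 12-gon, circumradius r=8 (perimeter = 2·12·8.000·sin(180°/12) = 49.69 mm); Subtracting the remaining from the first: starting from the 14×28 cube, the 22.5×18.5 cube at (2, 16) partially overlaps it — only the 144.00 mm² overlap (of its 416.25 mm²) is removed, clipping the outline; the r=8 cylinder at (5, 12) partially overlaps it — only the 139.63 mm² overlap (of its 192.00 mm²) is removed, clipping the outline — boundary = 83.59 mm; (whole slice rotated 75° about Z — lengths, areas and connectivity unchanged). So its perimeter = 83.59 mm. Layer 9 is larger (108.10 vs 83.59 mm).

layer 9 (z = 1.35 mm)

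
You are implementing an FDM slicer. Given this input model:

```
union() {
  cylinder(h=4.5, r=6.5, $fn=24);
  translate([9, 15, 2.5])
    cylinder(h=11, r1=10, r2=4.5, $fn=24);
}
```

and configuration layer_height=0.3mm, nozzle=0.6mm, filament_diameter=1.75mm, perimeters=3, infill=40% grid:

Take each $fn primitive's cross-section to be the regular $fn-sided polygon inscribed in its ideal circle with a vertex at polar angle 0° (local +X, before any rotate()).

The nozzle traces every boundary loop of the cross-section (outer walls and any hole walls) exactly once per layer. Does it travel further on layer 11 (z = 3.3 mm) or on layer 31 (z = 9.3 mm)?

layer 11 (z = 3.3 mm)

Layer 11 (z = 3.3): the r=6.5 cylinder contributes a regular 24-gon of circumradius 6.5 (perimeter = 2·24·6.500·sin(180°/24) = 40.72 mm); the cone at (9, 15) contributes a regular 24-gon of circumradius 9.600 (interpolated between r1=10 and r2=4.5 at t=0.073) (perimeter = 2·24·9.600·sin(180°/24) = 60.15 mm); Combining (union): the 2 present regions are separate (no shared area or edge), so areas and boundary lengths simply add and each stays a separate island — boundary = 100.87 mm. So its perimeter = 100.87 mm. Layer 31 (z = 9.3): the cylinder is not intersected at this z (z outside [0, 4.5]); the cone at (9, 15): at t=0.618 of its height the radius interpolates to r₁+(r₂−r₁)t = 6.600, giving a regular 24-gon of that circumradius (perimeter = 2·24·6.600·sin(180°/24) = 41.35 mm); Taking the union: only the cone at (9, 15) is present, so the union is just that shape — boundary = 41.35 mm. So its perimeter = 41.35 mm. Layer 11 is larger (100.87 vs 41.35 mm).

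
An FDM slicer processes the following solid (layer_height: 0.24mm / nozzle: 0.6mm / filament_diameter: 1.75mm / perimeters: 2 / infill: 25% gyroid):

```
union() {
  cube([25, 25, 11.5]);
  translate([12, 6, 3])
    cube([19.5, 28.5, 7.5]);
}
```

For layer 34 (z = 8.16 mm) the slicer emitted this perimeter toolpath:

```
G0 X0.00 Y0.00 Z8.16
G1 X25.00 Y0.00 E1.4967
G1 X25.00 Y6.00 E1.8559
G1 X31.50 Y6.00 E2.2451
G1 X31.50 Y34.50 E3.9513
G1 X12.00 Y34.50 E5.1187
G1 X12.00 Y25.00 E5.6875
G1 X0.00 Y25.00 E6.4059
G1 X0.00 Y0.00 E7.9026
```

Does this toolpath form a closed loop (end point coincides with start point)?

yes

Start point (G0): (0.00, 0.00). End point (last G1): the path returns to the start — closed.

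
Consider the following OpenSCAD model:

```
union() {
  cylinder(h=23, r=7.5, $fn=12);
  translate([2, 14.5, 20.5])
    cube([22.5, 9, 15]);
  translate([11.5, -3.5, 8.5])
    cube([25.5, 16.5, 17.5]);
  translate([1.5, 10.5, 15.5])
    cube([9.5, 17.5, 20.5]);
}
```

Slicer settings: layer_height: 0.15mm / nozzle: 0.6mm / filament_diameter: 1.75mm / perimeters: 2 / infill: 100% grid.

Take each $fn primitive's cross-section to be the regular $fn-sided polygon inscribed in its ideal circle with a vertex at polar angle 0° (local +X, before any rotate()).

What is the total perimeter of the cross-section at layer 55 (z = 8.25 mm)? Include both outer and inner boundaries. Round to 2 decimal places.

46.59 mm

At z = 8.25 mm: the r=7.5 cylinder contributes a regular 12-gon of circumradius 7.5 (perimeter = 2·12·7.500·sin(180°/12) = 46.59 mm); the cube at (2, 14.5) is not intersected at this z (z outside [20.5, 35.5]); the cube at (11.5, -3.5) does not reach this height (z outside [8.5, 26]); the cube at (1.5, 10.5) does not reach this height (z outside [15.5, 36]); Merging all regions: only the r=7.5 cylinder is present, so the union is just that shape — boundary = 46.59 mm. Overall, the cross-section is a single solid region. Total boundary length (outer) = 46.59 mm.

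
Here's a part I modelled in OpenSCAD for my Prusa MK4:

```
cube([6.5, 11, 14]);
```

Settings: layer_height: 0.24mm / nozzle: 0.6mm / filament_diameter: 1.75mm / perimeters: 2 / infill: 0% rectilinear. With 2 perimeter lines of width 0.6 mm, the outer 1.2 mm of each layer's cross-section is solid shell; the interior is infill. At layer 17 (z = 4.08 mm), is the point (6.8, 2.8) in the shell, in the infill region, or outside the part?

outside

At z = 4.08 mm: the cube (footprint 6.5×11) is included at this height. Overall, the cross-section is a single solid region. The nearest boundary edge runs (6.50, 0.00)→(6.50, 11.00); distance from the point to it = 0.30 mm. The point is not inside any of the regions above, so it lies outside the cross-section (0.30 mm from the nearest boundary).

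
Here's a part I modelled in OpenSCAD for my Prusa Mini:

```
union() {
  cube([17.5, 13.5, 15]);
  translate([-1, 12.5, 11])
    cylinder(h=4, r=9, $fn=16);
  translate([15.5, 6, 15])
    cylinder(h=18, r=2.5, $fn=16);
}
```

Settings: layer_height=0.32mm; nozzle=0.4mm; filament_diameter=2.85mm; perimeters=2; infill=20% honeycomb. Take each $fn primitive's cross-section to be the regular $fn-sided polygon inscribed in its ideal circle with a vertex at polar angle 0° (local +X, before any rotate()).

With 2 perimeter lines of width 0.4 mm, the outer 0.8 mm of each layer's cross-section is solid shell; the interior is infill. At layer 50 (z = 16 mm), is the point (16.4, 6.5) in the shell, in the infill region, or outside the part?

At z = 16 mm: the cube is absent (z outside [0, 15]); the cylinder at (-1, 12.5) does not reach this height (z outside [11, 15]); the cylinder at (15.5, 6): section is a regular 16-gon, circumradius r=2.5; Combining (union): only the r=2.5 cylinder at (15.5, 6) is present, so the union is just that shape — 1 connected region. Overall, the cross-section is a single solid region. The nearest boundary edge runs (17.81, 6.96)→(17.27, 7.77); distance from the point to it = 1.43 mm. The point is inside the cross-section and 1.43 mm from the nearest boundary — more than the 0.8 mm shell width (2 × 0.4), so it's in the infill interior.

infill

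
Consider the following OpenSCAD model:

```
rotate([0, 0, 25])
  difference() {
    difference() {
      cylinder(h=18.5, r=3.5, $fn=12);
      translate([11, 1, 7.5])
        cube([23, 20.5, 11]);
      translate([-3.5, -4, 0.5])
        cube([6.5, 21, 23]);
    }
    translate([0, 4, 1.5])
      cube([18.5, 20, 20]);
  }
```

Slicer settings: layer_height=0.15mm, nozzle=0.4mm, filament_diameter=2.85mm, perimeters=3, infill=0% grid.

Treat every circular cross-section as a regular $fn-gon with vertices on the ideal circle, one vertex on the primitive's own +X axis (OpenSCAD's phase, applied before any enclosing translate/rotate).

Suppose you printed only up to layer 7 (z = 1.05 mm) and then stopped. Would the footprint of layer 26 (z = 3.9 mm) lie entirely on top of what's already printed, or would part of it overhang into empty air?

entirely on top

Compare the two slices. At z = 1.05: the r=3.5 cylinder gives a regular 12-gon of circumradius 3.5 (constant along its height) (area = (12/2)·3.500²·sin(360°/12) = 36.75 mm²); the cube at (11, 1) is absent (z outside [7.5, 18.5]); the cube at (-3.5, -4) (footprint 6.5×21) is included at this height (area 136.50 mm²); After the difference (first − rest): starting from the r=3.5 cylinder (36.75 mm²), the 6.5×21 cube at (-3.5, -4) partially overlaps it — only the 35.82 mm² overlap (of its 136.50 mm²) is removed, clipping the outline — area = 0.93 mm²; the cube at (0, 4) does not reach this height (z outside [1.5, 21.5]); Subtracting the remaining from the first: none of the subtracted shapes is present at this height, so that combined region is unchanged — area = 0.93 mm²; (rotated 25° about Z; rotation is an isometry so areas/perimeters/island counts are preserved). At z = 3.9: the r=3.5 cylinder gives a regular 12-gon of circumradius 3.5 (constant along its height) (area = (12/2)·3.500²·sin(360°/12) = 36.75 mm²); the cube at (11, 1) is absent (z outside [7.5, 18.5]); the cube at (-3.5, -4) is present — its section is the full 6.5×21 rectangle (area 136.50 mm²); Taking the first minus the rest: starting from the r=3.5 cylinder (36.75 mm²), the 6.5×21 cube at (-3.5, -4) partially overlaps it — only the 35.82 mm² overlap (of its 136.50 mm²) is removed, clipping the outline — area = 0.93 mm²; the cube at (0, 4) (footprint 18.5×20) is included at this height (area 370.00 mm²); After the difference (first − rest): starting from the result so far (0.93 mm²), the 18.5×20 cube at (0, 4) misses the remaining region (no effect) — area = 0.93 mm²; (whole slice rotated 25° about Z — lengths, areas and connectivity unchanged). Checking containment: the cross-section at z = 3.9 is a subset of the cross-section at z = 1.05.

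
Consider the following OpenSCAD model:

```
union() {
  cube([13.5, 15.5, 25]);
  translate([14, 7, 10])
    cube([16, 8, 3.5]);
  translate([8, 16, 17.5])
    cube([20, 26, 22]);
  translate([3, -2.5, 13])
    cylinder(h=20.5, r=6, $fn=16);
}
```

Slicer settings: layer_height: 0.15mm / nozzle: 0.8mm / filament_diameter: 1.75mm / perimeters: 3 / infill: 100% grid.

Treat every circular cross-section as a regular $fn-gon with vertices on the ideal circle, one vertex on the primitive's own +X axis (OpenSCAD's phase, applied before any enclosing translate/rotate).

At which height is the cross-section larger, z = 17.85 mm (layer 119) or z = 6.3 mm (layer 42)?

layer 119 (z = 17.85 mm)

Layer 119 (z = 17.85): the cube (footprint 13.5×15.5) is included at this height (area 209.25 mm²); the cube at (14, 7) is absent (z outside [10, 13.5]); the cube at (8, 16) (footprint 20×26) is included at this height (area 520.00 mm²); the cylinder at (3, -2.5): section is a regular 16-gon, circumradius r=6 (area = (16/2)·6.000²·sin(360°/16) = 110.21 mm²); Combining (union): the regions partially overlap — summed areas 839.46 mm² minus the doubly-counted overlap 22.67 mm² gives 816.79 mm² — area = 816.79 mm². So its area = 816.79 mm². Layer 42 (z = 6.3): the cube is present — its section is the full 13.5×15.5 rectangle (area 209.25 mm²); the cube at (14, 7) is not intersected at this z (z outside [10, 13.5]); the cube at (8, 16) does not reach this height (z outside [17.5, 39.5]); the cylinder at (3, -2.5) is absent (z outside [13, 33.5]); Combining (union): only the 13.5×15.5 cube is present, so the union is just that shape — area = 209.25 mm². So its area = 209.25 mm². Layer 119 is larger (816.79 vs 209.25 mm²).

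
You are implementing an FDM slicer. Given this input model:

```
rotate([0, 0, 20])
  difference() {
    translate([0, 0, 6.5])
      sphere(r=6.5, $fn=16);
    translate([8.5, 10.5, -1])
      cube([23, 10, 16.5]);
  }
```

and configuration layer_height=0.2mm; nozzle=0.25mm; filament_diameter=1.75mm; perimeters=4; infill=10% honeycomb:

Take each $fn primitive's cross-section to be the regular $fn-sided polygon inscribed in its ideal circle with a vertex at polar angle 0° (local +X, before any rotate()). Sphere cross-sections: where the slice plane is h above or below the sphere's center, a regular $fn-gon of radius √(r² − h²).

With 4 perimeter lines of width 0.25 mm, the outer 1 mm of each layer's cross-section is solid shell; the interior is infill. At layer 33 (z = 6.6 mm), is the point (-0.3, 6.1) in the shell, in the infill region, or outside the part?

shell

At z = 6.6 mm: the sphere: section is a regular 16-gon, circumradius = √(r²−h²) = √(6.5²−0.1²) = 6.499; the 23×10 cube at (8.5, 10.5) contributes its full rectangle; Subtracting the remaining from the first: starting from the r=6.5 sphere, the 23×10 cube at (8.5, 10.5) misses the remaining region (no effect) — 1 connected region; (whole slice rotated 20° about Z — lengths, areas and connectivity unchanged). Overall, the cross-section is a single solid region. Undo the 20° rotation: the query point maps to (1.804, 5.835) in the un-rotated model frame. The nearest boundary edge runs (0.00, 6.50)→(2.49, 6.00); distance from the point to it = 0.30 mm. The point is inside the cross-section, 0.30 mm from the nearest boundary — within the 1 mm shell band (4 × 0.25).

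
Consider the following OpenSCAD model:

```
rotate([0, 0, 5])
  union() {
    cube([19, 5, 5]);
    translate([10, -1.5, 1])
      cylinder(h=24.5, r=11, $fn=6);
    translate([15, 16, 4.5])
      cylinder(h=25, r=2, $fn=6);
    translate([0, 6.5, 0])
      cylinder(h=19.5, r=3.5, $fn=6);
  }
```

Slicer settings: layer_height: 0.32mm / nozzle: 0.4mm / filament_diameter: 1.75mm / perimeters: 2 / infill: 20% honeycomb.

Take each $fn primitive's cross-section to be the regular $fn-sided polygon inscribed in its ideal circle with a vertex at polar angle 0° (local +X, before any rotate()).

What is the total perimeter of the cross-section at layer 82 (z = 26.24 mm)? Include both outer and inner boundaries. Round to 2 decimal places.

At z = 26.24 mm: the cube is absent (z outside [0, 5]); the cylinder at (10, -1.5) is absent (z outside [1, 25.5]); the r=2 cylinder at (15, 16) contributes a regular 6-gon of circumradius 2 (perimeter = 2·6·2.000·sin(180°/6) = 12.00 mm); the cylinder at (0, 6.5) is absent (z outside [0, 19.5]); Merging all regions: only the r=2 cylinder at (15, 16) is present, so the union is just that shape — boundary = 12.00 mm; (whole slice rotated 5° about Z — lengths, areas and connectivity unchanged). Overall, the cross-section is a single solid region. Total boundary length (outer) = 12.00 mm.

12.00 mm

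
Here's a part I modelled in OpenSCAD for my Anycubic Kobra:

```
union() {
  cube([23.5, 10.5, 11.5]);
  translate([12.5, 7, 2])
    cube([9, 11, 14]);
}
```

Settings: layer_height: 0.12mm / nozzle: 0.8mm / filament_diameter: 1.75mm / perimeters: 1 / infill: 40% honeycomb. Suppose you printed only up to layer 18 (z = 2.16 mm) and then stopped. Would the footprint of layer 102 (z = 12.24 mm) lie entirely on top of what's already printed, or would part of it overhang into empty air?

entirely on top

Compare the two slices. At z = 2.16: the cube (footprint 23.5×10.5) is included at this height (area 246.75 mm²); the cube at (12.5, 7) (footprint 9×11) is included at this height (area 99.00 mm²); Taking the union: the regions partially overlap — summed areas 345.75 mm² minus the doubly-counted overlap 31.50 mm² gives 314.25 mm² — area = 314.25 mm². At z = 12.24: the cube does not reach this height (z outside [0, 11.5]); the cube at (12.5, 7) is present — its section is the full 9×11 rectangle (area 99.00 mm²); Merging all regions: only the 9×11 cube at (12.5, 7) is present, so the union is just that shape — area = 99.00 mm². Checking containment: the cross-section at z = 12.24 is a subset of the cross-section at z = 2.16.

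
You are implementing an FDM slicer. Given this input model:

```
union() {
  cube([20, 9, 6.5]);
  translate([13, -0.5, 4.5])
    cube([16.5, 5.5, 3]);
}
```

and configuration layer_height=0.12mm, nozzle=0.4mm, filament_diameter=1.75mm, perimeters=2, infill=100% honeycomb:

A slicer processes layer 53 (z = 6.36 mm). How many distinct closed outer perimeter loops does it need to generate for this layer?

At z = 6.36 mm: the cube (footprint 20×9) is included at this height; the 16.5×5.5 cube at (13, -0.5) contributes its full rectangle; Taking the union: the regions partially overlap (shared area 35.00 mm²), so overlapping operands fuse into one piece — 1 connected region. The result has 1 disconnected region.

1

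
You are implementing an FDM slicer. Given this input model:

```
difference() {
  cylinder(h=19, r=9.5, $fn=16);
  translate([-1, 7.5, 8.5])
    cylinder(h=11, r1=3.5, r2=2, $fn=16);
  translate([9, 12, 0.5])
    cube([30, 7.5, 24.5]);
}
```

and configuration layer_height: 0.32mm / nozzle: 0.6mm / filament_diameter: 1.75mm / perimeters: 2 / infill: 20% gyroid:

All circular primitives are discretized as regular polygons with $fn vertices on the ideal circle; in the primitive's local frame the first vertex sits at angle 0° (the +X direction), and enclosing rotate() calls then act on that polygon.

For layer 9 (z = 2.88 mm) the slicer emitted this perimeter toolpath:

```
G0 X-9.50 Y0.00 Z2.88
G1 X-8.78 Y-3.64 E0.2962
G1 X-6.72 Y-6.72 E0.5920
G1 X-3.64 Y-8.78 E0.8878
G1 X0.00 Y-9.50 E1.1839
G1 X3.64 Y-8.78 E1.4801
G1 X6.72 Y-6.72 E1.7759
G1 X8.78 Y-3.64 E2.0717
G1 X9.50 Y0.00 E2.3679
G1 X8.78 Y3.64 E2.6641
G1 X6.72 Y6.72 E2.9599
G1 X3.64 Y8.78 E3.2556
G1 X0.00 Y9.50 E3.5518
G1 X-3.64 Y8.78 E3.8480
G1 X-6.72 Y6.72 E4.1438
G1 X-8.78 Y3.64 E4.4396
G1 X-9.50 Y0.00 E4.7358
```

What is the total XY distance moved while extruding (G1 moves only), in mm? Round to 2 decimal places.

Sum the Euclidean lengths of each G1 segment: total = 59.33 mm.

59.33 mm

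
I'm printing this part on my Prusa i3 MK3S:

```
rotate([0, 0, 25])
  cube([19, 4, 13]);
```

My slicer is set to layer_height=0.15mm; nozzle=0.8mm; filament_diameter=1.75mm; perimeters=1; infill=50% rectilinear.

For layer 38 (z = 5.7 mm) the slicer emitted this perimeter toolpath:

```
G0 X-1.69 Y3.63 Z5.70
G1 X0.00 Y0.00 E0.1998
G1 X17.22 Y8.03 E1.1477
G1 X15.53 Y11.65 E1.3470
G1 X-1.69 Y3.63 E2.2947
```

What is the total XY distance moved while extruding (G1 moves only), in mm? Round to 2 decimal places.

46.00 mm

Sum the Euclidean lengths of each G1 segment: total = 46.00 mm.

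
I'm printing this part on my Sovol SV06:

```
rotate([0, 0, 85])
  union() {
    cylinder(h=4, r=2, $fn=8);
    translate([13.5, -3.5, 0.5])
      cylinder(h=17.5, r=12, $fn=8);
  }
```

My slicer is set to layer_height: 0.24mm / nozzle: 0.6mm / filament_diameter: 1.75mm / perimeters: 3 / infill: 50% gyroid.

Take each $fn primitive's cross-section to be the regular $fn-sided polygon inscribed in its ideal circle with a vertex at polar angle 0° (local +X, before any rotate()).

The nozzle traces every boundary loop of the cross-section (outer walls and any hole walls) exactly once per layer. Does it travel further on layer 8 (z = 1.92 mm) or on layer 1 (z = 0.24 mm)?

Layer 8 (z = 1.92): the r=2 cylinder gives a regular 8-gon of circumradius 2 (constant along its height) (perimeter = 2·8·2.000·sin(180°/8) = 12.25 mm); the cylinder at (13.5, -3.5): section is a regular 8-gon, circumradius r=12 (perimeter = 2·8·12.000·sin(180°/8) = 73.48 mm); Merging all regions: the 2 present regions are separate (no shared area or edge), so areas and boundary lengths simply add and each stays a separate island — boundary = 85.72 mm; (rotated 85° about Z; rotation is an isometry so areas/perimeters/island counts are preserved). So its perimeter = 85.72 mm. Layer 1 (z = 0.24): the cylinder: section is a regular 8-gon, circumradius r=2 (perimeter = 2·8·2.000·sin(180°/8) = 12.25 mm); the cylinder at (13.5, -3.5) is not intersected at this z (z outside [0.5, 18]); Merging all regions: only the r=2 cylinder is present, so the union is just that shape — boundary = 12.25 mm; (whole slice rotated 85° about Z — lengths, areas and connectivity unchanged). So its perimeter = 12.25 mm. Layer 8 is larger (85.72 vs 12.25 mm).

layer 8 (z = 1.92 mm)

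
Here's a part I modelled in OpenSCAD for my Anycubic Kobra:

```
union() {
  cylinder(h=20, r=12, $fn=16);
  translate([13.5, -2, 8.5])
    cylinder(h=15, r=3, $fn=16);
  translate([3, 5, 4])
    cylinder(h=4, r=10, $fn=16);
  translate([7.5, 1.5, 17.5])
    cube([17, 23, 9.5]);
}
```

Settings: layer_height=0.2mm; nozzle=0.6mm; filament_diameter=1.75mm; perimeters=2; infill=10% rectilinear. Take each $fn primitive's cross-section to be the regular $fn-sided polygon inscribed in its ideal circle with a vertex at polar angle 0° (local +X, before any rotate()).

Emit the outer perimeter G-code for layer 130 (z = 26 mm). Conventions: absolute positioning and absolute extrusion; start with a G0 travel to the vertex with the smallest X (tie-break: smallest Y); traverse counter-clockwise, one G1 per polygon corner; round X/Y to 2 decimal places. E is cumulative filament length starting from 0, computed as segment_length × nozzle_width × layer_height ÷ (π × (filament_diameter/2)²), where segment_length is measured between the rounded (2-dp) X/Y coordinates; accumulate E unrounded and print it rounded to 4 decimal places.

At z = 26 mm: the cylinder does not reach this height (z outside [0, 20]); the cylinder at (13.5, -2) does not reach this height (z outside [8.5, 23.5]); the cylinder at (3, 5) does not reach this height (z outside [4, 8]); the cube at (7.5, 1.5) is present — its section is the full 17×23 rectangle; Taking the union: only the 17×23 cube at (7.5, 1.5) is present, so the union is just that shape — 1 connected region. The outline is a single polygon with 4 vertices. Extrusion per mm of travel: 0.6 × 0.2 / (π × 0.875²) = 0.049890. Accumulating E over each segment gives final E = 3.9912.

G0 X7.50 Y1.50 Z26.00
G1 X24.50 Y1.50 E0.8481
G1 X24.50 Y24.50 E1.9956
G1 X7.50 Y24.50 E2.8437
G1 X7.50 Y1.50 E3.9912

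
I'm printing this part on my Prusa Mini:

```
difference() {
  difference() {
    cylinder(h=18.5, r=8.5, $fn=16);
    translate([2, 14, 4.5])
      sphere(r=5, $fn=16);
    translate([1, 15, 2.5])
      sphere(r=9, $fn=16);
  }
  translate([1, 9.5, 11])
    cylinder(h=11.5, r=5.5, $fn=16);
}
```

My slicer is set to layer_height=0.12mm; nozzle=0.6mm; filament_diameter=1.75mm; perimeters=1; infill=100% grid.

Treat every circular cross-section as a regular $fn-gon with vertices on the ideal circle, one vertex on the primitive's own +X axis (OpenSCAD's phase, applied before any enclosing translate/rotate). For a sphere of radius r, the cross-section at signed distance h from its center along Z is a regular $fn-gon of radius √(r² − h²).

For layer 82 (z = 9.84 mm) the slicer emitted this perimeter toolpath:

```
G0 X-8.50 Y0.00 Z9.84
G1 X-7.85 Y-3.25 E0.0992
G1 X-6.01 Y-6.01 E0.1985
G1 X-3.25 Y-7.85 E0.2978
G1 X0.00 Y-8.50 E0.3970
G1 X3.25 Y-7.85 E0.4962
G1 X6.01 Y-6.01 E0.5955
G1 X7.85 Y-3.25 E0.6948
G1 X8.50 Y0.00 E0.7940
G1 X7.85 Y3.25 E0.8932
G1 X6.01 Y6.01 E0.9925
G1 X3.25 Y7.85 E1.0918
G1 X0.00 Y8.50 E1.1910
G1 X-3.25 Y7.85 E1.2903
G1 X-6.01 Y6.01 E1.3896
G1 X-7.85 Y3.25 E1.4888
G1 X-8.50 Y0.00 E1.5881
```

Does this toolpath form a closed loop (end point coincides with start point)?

Start point (G0): (-8.50, 0.00). End point (last G1): the path returns to the start — closed.

yes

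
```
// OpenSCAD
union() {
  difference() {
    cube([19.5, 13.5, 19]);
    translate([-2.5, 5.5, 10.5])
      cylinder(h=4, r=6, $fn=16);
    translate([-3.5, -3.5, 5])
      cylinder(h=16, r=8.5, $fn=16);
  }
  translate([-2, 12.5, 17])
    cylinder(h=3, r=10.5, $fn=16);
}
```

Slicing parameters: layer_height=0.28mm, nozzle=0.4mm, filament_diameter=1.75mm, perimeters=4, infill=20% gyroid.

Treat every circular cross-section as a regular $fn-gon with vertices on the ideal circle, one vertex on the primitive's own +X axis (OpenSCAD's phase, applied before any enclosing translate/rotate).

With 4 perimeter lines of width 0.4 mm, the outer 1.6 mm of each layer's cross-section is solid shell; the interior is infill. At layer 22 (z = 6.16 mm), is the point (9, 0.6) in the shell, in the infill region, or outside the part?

At z = 6.16 mm: the cube (footprint 19.5×13.5) is included at this height; the cylinder at (-2.5, 5.5) is not intersected at this z (z outside [10.5, 14.5]); the r=8.5 cylinder at (-3.5, -3.5) gives a regular 16-gon of circumradius 8.5 (constant along its height); Subtracting the remaining from the first: starting from the 19.5×13.5 cube, the r=8.5 cylinder at (-3.5, -3.5) partially overlaps it — only the 10.51 mm² overlap (of its 221.19 mm²) is removed, clipping the outline — 1 connected region; the cylinder at (-2, 12.5) is absent (z outside [17, 20]); Merging all regions: only the result so far is present, so the union is just that shape — 1 connected region. Overall, the cross-section is a single solid region. The nearest boundary edge runs (19.50, 0.00)→(4.19, 0.00); distance from the point to it = 0.60 mm. The point is inside the cross-section, 0.60 mm from the nearest boundary — within the 1.6 mm shell band (4 × 0.4).

shell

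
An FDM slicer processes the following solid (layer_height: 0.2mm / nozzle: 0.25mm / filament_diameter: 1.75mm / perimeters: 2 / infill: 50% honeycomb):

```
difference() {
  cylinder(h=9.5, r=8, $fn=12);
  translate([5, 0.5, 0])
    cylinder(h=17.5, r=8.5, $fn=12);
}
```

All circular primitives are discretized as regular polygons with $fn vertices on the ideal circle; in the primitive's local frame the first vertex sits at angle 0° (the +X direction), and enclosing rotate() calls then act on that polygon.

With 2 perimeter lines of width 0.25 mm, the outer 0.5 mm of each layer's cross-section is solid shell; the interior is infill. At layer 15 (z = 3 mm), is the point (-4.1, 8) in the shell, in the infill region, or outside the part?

outside

At z = 3 mm: the cylinder: section is a regular 12-gon, circumradius r=8; the r=8.5 cylinder at (5, 0.5) gives a regular 12-gon of circumradius 8.5 (constant along its height); After the difference (first − rest): starting from the r=8 cylinder, the r=8.5 cylinder at (5, 0.5) partially overlaps it — only the 124.29 mm² overlap (of its 216.75 mm²) is removed, clipping the outline — 1 connected region. Overall, the cross-section is a single solid region. The nearest boundary edge runs (-4.00, 6.93)→(0.00, 8.00); distance from the point to it = 1.06 mm. The point is not inside any of the regions above, so it lies outside the cross-section (1.06 mm from the nearest boundary).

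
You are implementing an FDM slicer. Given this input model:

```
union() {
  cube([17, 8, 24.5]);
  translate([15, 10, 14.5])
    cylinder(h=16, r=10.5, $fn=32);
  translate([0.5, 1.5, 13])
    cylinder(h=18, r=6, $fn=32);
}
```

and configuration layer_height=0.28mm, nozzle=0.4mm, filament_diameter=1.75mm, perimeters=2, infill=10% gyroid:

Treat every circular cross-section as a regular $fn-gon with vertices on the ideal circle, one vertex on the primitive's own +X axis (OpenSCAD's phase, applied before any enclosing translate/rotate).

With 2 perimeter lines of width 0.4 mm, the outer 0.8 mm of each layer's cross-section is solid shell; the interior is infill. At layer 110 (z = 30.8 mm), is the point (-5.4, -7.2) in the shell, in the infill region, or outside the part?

At z = 30.8 mm: the cube is not intersected at this z (z outside [0, 24.5]); the cylinder at (15, 10) does not reach this height (z outside [14.5, 30.5]); the r=6 cylinder at (0.5, 1.5) contributes a regular 32-gon of circumradius 6; Taking the union: only the r=6 cylinder at (0.5, 1.5) is present, so the union is just that shape — 1 connected region. Overall, the cross-section is a single solid region. The nearest boundary edge runs (-3.74, -2.74)→(-2.83, -3.49); distance from the point to it = 4.51 mm. The point is not inside any of the regions above, so it lies outside the cross-section (4.51 mm from the nearest boundary).

outside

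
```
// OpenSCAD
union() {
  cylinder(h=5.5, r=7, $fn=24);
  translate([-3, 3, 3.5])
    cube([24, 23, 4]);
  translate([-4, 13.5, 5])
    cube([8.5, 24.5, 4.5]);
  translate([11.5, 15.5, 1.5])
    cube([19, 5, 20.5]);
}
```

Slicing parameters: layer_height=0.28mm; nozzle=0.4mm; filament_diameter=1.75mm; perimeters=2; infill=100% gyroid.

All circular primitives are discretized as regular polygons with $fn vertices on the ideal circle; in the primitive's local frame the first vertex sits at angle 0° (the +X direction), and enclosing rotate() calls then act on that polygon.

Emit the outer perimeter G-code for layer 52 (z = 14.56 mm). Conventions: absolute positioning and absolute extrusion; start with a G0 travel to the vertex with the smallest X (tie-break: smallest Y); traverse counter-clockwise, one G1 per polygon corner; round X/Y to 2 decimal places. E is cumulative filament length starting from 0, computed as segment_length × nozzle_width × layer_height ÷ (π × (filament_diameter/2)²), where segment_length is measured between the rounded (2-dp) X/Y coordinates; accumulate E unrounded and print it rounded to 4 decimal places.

At z = 14.56 mm: the cylinder is not intersected at this z (z outside [0, 5.5]); the cube at (-3, 3) does not reach this height (z outside [3.5, 7.5]); the cube at (-4, 13.5) is absent (z outside [5, 9.5]); the cube at (11.5, 15.5) (footprint 19×5) is included at this height; Taking the union: only the 19×5 cube at (11.5, 15.5) is present, so the union is just that shape — 1 connected region. The outline is a single polygon with 4 vertices. Extrusion per mm of travel: 0.4 × 0.28 / (π × 0.875²) = 0.046564. Accumulating E over each segment gives final E = 2.2351.

G0 X11.50 Y15.50 Z14.56
G1 X30.50 Y15.50 E0.8847
G1 X30.50 Y20.50 E1.1175
G1 X11.50 Y20.50 E2.0023
G1 X11.50 Y15.50 E2.2351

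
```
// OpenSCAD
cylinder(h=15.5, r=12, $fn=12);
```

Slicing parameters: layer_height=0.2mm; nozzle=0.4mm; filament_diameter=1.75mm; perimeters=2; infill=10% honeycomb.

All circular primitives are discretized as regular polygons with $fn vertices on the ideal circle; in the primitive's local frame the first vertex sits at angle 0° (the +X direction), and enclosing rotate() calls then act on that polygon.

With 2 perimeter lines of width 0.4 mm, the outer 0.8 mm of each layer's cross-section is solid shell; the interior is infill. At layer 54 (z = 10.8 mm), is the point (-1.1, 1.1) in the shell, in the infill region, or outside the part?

At z = 10.8 mm: the cylinder: section is a regular 12-gon, circumradius r=12. Overall, the cross-section is a single solid region. The nearest boundary edge runs (-6.00, 10.39)→(-10.39, 6.00); distance from the point to it = 10.04 mm. The point is inside the cross-section and 10.04 mm from the nearest boundary — more than the 0.8 mm shell width (2 × 0.4), so it's in the infill interior.

infill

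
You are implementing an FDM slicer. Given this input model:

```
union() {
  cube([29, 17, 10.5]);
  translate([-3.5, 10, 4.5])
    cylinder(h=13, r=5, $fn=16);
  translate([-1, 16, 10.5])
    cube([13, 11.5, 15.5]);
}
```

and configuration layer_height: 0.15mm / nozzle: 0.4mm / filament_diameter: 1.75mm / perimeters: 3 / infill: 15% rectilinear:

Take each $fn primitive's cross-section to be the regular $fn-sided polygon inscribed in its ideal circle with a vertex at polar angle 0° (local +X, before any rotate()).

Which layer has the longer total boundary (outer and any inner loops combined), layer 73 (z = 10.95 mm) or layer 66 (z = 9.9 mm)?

layer 66 (z = 9.9 mm)

Layer 73 (z = 10.95): the cube does not reach this height (z outside [0, 10.5]); the cylinder at (-3.5, 10): section is a regular 16-gon, circumradius r=5 (perimeter = 2·16·5.000·sin(180°/16) = 31.21 mm); the cube at (-1, 16) (footprint 13×11.5) is included at this height (perimeter 49.00 mm); Taking the union: the 2 present regions are separate (no shared area or edge), so areas and boundary lengths simply add and each stays a separate island — boundary = 80.21 mm. So its perimeter = 80.21 mm. Layer 66 (z = 9.9): the cube (footprint 29×17) is included at this height (perimeter 92.00 mm); the r=5 cylinder at (-3.5, 10) gives a regular 16-gon of circumradius 5 (constant along its height) (perimeter = 2·16·5.000·sin(180°/16) = 31.21 mm); the cube at (-1, 16) is not intersected at this z (z outside [10.5, 26]); Taking the union: the regions partially overlap (shared area 6.89 mm²), so the edge portions inside another operand are dropped and the merged outline is re-measured after clipping — boundary = 108.21 mm. So its perimeter = 108.21 mm. Layer 66 is larger (108.21 vs 80.21 mm).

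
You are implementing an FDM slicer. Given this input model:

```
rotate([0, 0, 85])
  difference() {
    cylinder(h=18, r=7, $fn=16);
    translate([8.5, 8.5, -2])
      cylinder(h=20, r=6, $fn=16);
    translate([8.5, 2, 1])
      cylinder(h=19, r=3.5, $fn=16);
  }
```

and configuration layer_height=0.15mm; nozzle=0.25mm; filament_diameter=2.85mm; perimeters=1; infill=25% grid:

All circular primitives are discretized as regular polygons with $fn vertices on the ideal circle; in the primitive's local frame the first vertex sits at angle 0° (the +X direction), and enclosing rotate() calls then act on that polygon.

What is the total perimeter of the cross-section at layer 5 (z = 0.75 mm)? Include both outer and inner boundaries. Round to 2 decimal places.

43.73 mm

At z = 0.75 mm: the cylinder: section is a regular 16-gon, circumradius r=7 (perimeter = 2·16·7.000·sin(180°/16) = 43.70 mm); the r=6 cylinder at (8.5, 8.5) contributes a regular 16-gon of circumradius 6 (perimeter = 2·16·6.000·sin(180°/16) = 37.46 mm); the cylinder at (8.5, 2) is not intersected at this z (z outside [1, 20]); Taking the first minus the rest: starting from the r=7 cylinder, the r=6 cylinder at (8.5, 8.5) partially overlaps it — only the 2.40 mm² overlap (of its 110.21 mm²) is removed, clipping the outline — boundary = 43.73 mm; (whole slice rotated 85° about Z — lengths, areas and connectivity unchanged). Overall, the cross-section is a single solid region. Total boundary length (outer) = 43.73 mm.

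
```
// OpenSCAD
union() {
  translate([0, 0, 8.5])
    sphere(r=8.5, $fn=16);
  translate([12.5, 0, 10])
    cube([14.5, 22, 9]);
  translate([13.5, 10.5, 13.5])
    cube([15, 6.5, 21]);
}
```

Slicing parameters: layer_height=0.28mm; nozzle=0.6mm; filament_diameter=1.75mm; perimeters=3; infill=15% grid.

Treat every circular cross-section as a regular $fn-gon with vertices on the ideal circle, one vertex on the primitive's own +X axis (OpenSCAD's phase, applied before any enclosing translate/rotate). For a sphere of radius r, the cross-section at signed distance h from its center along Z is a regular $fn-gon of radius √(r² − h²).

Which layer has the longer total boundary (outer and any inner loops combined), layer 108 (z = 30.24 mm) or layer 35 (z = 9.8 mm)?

layer 35 (z = 9.8 mm)

Layer 108 (z = 30.24): the sphere is absent (|z−center|=21.740 > r=8.5); the cube at (12.5, 0) is not intersected at this z (z outside [10, 19]); the cube at (13.5, 10.5) is present — its section is the full 15×6.5 rectangle (perimeter 43.00 mm); Combining (union): only the 15×6.5 cube at (13.5, 10.5) is present, so the union is just that shape — boundary = 43.00 mm. So its perimeter = 43.00 mm. Layer 35 (z = 9.8): the r=8.5 sphere slices to a regular 16-gon of circumradius 8.400 (√(r²−h²) with h=1.3 from center) (perimeter = 2·16·8.400·sin(180°/16) = 52.44 mm); the cube at (12.5, 0) is not intersected at this z (z outside [10, 19]); the cube at (13.5, 10.5) does not reach this height (z outside [13.5, 34.5]); Merging all regions: only the r=8.5 sphere is present, so the union is just that shape — boundary = 52.44 mm. So its perimeter = 52.44 mm. Layer 35 is larger (52.44 vs 43.00 mm).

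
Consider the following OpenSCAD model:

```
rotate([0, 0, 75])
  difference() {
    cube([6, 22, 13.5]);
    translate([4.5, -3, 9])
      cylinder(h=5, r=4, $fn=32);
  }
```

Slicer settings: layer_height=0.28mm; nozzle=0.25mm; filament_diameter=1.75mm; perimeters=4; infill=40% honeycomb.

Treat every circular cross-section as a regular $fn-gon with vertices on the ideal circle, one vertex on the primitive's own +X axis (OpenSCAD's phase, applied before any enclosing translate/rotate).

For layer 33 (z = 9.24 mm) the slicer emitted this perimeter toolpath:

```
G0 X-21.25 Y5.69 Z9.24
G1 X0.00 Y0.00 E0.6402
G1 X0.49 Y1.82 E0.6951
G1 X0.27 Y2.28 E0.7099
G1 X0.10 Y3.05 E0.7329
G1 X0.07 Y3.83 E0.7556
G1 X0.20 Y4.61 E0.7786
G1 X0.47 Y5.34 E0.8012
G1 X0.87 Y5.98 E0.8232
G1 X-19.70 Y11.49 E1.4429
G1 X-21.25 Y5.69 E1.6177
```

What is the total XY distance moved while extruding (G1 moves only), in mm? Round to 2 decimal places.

55.58 mm

Sum the Euclidean lengths of each G1 segment: total = 55.58 mm.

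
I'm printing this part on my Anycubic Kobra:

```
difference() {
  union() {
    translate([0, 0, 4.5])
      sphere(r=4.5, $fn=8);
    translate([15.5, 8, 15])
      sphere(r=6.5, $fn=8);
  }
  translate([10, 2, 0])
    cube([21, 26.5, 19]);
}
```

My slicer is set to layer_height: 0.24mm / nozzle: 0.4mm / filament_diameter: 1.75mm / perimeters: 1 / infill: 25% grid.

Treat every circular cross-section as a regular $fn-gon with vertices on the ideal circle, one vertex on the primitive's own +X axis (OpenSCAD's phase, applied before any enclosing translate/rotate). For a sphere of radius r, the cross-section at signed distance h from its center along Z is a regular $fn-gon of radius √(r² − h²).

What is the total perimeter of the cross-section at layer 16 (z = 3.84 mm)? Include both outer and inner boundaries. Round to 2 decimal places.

At z = 3.84 mm: the r=4.5 sphere contributes a regular 8-gon of circumradius √(4.5²−0.66²) = 4.451 (perimeter = 2·8·4.451·sin(180°/8) = 27.26 mm); the sphere at (15.5, 8) does not reach this height (|z−center|=11.160 > r=6.5); Merging all regions: only the r=4.5 sphere is present, so the union is just that shape — boundary = 27.26 mm; the cube at (10, 2) is present — its section is the full 21×26.5 rectangle (perimeter 95.00 mm); After the difference (first − rest): starting from the result so far, the 21×26.5 cube at (10, 2) misses the remaining region (no effect) — boundary = 27.26 mm. Overall, the cross-section is a single solid region. Total boundary length (outer) = 27.26 mm.

27.26 mm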